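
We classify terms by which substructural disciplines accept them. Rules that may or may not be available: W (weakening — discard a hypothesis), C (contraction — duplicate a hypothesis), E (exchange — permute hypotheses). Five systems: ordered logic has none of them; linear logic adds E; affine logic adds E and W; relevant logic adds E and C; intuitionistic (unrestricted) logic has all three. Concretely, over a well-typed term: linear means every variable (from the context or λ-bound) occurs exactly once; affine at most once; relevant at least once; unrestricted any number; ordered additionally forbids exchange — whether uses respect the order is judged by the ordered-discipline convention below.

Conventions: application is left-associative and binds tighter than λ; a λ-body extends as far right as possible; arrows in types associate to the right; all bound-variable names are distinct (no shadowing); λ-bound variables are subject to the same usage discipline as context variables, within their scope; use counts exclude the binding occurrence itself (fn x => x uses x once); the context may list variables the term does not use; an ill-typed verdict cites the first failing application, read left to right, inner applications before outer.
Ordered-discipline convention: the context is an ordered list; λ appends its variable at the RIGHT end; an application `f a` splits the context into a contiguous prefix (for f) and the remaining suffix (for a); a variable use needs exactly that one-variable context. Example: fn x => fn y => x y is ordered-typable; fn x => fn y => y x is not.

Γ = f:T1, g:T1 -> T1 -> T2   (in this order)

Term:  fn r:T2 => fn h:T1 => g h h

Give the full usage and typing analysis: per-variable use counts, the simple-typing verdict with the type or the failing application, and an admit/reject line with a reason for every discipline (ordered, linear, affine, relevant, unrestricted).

counts: f: 0×; g: 1×; r [bound]: 0×; h [bound]: 2×
uses in reading order: g, h, h
typing: well-typed at T2 -> T1 -> T2
ordered: ✗, h ×2 used more than once (contraction); unused: f, r — weakening required
linear: ✗, h ×2 used more than once (contraction); unused: f, r — weakening required
affine: ✗, h ×2 used more than once (contraction)
relevant: ✗, unused: f, r — weakening required
unrestricted: ✓, typability at T2 -> T1 -> T2 is all that's needed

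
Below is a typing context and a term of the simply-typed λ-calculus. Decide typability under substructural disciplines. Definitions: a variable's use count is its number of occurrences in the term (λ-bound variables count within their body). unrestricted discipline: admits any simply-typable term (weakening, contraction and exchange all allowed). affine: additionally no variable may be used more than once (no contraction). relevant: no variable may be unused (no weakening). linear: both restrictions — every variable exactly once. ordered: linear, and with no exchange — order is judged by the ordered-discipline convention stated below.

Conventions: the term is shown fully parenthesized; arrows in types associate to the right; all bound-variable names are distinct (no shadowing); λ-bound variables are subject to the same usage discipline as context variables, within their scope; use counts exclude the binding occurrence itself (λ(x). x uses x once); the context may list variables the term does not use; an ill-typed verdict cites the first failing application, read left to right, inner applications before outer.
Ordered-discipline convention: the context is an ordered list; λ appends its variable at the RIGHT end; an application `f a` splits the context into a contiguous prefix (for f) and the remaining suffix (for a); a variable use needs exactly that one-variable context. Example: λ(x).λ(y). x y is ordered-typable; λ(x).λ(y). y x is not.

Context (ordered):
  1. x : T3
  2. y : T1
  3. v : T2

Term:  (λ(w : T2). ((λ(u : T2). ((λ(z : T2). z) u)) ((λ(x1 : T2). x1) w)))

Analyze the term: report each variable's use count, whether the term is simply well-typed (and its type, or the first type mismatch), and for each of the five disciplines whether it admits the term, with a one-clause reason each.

usage: x ×0, y ×0, v ×0, w (bound) ×1, u (bound) ×1, z (bound) ×1, x1 (bound) ×1
left-to-right use order: z, u, x1, w
typing: the term checks, with type T2 -> T2
ordered ✗ (needs weakening: x, y, v unused)
linear ✗ (needs weakening: x, y, v unused)
affine ✓ (x, y, v, w, u, z, x1: no repeats, contraction unneeded)
relevant ✗ (needs weakening: x, y, v unused)
unrestricted ✓ (type-checks (T2 -> T2) and nothing is barred)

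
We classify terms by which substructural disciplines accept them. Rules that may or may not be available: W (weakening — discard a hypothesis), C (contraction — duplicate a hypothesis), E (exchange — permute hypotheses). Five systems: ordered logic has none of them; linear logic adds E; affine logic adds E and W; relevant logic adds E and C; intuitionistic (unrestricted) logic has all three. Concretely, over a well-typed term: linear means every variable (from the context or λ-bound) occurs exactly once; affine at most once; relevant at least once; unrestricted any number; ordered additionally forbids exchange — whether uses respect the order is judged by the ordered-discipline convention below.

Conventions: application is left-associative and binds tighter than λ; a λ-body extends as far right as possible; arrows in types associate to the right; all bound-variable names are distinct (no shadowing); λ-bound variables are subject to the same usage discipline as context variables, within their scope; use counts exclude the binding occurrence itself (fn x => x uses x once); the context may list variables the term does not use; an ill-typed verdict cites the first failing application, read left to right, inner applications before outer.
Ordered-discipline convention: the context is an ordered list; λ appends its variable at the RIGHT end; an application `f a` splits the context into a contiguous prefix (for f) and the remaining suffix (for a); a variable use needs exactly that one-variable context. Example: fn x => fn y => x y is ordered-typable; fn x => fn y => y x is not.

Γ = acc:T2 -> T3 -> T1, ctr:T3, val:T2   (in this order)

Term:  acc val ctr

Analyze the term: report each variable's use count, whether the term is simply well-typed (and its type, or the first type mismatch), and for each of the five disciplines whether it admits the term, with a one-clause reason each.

usage: acc: 1, ctr: 1, val: 1
left-to-right use order: acc, val, ctr
typing: well-typed at T1
ordered: ✗, no ordered split (uses run acc, val, ctr)
linear: ✓, each of acc, ctr, val used exactly once
affine: ✓, no duplicate uses among acc, ctr, val
relevant: ✓, none of acc, ctr, val goes unused
unrestricted: ✓, typability at T1 is all that's needed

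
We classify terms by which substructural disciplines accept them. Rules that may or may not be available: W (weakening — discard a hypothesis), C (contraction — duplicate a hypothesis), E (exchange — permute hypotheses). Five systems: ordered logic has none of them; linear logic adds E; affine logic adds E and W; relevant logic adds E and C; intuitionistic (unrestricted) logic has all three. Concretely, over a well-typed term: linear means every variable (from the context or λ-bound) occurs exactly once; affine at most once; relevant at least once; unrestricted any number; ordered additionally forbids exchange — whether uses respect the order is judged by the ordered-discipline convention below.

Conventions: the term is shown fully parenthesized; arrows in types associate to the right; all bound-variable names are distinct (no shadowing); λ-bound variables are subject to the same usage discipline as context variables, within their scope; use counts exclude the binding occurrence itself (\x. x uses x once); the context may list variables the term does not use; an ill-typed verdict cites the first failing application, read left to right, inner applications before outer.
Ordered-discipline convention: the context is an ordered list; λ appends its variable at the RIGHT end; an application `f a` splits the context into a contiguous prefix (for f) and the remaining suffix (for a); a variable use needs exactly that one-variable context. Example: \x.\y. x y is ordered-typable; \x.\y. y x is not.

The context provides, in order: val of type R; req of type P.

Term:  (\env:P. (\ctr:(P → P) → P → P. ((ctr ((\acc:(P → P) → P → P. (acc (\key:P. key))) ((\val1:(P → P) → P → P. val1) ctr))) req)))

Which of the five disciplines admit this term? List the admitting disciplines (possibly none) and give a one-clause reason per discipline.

accepted by: unrestricted
usage: val=0; req=1; env (bound)=0; ctr (bound)=2; acc (bound)=1; key (bound)=1; val1 (bound)=1
use order (left to right): ctr, acc, key, val1, ctr, req
typing: well-typed at P → ((P → P) → P → P) → P
ordered: ✗, uses contraction: ctr ×2; needs weakening: val, env unused
linear: ✗, uses contraction: ctr ×2; needs weakening: val, env unused
affine: ✗, uses contraction: ctr ×2
relevant: ✗, needs weakening: val, env unused
unrestricted: ✓, simply typable at P → ((P → P) → P → P) → P; W, C, E all held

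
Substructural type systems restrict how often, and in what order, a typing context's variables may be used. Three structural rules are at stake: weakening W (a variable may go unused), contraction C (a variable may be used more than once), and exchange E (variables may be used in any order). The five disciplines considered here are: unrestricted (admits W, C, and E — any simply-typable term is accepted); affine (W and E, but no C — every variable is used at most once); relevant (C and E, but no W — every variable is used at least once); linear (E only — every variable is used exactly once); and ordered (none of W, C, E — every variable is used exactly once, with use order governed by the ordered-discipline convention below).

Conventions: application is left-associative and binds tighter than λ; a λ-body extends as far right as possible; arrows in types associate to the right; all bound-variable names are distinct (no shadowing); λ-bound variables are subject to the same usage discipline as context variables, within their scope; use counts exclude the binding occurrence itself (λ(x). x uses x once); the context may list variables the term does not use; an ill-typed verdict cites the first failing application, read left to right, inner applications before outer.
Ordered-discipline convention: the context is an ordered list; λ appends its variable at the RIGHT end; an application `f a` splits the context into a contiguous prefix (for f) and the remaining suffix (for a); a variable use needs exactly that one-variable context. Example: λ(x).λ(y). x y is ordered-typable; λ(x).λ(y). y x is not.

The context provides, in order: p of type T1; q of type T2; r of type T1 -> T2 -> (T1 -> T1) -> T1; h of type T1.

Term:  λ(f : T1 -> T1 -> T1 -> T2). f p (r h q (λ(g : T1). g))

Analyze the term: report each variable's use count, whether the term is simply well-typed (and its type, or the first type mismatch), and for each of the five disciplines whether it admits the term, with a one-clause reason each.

usage: p: 1×, q: 1×, r: 1×, h: 1×, f (bound): 1×, g (bound): 1×
uses in reading order: f, p, r, h, q, g
typing: ✓ — (T1 -> T1 -> T1 -> T2) -> T1 -> T2
ordered: ✗ — no ordered split (uses run f, p, r, h, q, g)
linear: ✓ — single use per variable (p, q, r, h, f, g)
affine: ✓ — none of p, q, r, h, f, g used more than once
relevant: ✓ — every one of p, q, r, h, f, g appears
unrestricted: ✓ — typability at (T1 -> T1 -> T1 -> T2) -> T1 -> T2 is all that's needed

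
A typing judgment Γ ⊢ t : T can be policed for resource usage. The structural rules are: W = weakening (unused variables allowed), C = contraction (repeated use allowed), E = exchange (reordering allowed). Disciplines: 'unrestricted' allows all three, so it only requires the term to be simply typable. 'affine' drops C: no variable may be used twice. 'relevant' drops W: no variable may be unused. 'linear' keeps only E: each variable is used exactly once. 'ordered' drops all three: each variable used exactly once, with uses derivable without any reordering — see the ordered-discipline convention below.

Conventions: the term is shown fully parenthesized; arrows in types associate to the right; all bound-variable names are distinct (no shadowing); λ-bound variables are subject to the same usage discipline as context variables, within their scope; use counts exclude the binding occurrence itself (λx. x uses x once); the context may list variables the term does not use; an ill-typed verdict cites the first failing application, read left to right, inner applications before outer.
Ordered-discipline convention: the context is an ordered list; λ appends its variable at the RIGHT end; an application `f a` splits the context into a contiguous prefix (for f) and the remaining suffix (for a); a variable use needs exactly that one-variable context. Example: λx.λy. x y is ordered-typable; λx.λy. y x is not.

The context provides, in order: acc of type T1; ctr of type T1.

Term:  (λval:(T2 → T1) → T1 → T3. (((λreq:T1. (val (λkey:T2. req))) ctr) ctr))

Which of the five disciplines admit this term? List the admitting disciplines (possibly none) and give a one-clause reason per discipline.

admitted by: unrestricted
counts: acc ×0; ctr ×2; val [bound] ×1; req [bound] ×1; key [bound] ×0
use order (left to right): val, req, ctr, ctr
typing: ✓ — ((T2 → T1) → T1 → T3) → T3
ordered ✗ (uses contraction: ctr ×2; needs weakening: acc, key unused)
linear ✗ (uses contraction: ctr ×2; needs weakening: acc, key unused)
affine ✗ (uses contraction: ctr ×2)
relevant ✗ (needs weakening: acc, key unused)
unrestricted ✓ (typability at ((T2 → T1) → T1 → T3) → T3 is all that's needed)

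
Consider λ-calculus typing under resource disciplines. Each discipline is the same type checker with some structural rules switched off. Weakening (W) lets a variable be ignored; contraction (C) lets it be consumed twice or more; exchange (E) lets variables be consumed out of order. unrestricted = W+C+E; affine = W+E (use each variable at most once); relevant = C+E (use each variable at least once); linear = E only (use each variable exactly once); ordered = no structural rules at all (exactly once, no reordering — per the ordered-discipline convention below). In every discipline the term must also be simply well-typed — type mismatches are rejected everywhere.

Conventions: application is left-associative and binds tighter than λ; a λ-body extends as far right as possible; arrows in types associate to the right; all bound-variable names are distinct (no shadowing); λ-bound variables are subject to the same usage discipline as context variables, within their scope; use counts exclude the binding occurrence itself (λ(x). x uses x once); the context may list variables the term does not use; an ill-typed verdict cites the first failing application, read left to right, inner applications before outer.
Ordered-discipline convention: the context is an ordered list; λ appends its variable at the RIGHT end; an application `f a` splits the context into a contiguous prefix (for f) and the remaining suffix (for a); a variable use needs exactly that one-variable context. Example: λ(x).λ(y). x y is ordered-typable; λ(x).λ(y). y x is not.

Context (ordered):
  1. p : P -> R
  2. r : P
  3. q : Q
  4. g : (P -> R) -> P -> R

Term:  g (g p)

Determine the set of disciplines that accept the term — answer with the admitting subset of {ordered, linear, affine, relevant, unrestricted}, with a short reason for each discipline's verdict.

admitted by: unrestricted
use counts: p ×1; r ×0; q ×0; g ×2
order of uses: g, g, p
typing: well-typed — term : P -> R
ordered: ✗ — g ×2 used more than once (contraction); r, q never used (weakening)
linear: ✗ — g ×2 used more than once (contraction); r, q never used (weakening)
affine: ✗ — g ×2 used more than once (contraction)
relevant: ✗ — r, q never used (weakening)
unrestricted: ✓ — well-typed at P -> R; no restrictions here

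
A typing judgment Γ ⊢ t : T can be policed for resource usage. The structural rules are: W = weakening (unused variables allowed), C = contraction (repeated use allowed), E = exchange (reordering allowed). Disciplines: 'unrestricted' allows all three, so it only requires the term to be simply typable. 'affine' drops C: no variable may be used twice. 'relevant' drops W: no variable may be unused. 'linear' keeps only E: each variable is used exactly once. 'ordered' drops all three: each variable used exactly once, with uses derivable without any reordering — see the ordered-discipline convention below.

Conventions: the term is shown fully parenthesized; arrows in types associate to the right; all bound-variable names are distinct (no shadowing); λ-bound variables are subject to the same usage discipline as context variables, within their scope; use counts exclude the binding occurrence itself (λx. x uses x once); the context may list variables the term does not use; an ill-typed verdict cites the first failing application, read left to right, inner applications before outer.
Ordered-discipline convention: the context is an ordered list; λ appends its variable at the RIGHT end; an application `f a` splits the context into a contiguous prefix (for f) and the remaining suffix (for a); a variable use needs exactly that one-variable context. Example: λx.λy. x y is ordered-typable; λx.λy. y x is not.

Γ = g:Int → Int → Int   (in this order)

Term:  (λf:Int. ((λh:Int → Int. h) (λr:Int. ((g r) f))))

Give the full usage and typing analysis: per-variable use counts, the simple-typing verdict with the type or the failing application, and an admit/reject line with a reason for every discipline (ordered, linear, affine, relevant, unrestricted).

counts: g: 1×, f (bound): 1×, h (bound): 1×, r (bound): 1×
use order (left to right): h, g, r, f
typing: well-typed at Int → Int → Int
ordered ✗ (use order h, g, r, f needs exchange)
linear ✓ (g, f, h, r: one use apiece)
affine ✓ (none of g, f, h, r used more than once)
relevant ✓ (g, f, h, r: all used, weakening unneeded)
unrestricted ✓ (type-checks (Int → Int → Int) and nothing is barred)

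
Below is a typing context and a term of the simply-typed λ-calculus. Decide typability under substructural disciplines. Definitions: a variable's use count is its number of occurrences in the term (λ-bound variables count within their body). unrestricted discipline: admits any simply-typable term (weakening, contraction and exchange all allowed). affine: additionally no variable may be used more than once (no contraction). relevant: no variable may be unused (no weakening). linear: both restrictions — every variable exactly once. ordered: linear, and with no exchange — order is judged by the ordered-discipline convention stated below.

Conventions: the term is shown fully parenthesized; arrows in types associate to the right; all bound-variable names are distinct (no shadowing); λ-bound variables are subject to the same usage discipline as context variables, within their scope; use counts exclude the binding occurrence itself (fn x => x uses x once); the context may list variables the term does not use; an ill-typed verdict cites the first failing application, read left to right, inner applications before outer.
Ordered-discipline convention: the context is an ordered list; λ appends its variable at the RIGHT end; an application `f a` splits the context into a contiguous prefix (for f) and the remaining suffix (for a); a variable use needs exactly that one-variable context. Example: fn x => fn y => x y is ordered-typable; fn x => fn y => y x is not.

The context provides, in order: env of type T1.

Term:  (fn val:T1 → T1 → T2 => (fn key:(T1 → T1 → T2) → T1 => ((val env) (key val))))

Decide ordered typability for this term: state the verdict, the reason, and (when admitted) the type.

no — repeated use of val ×2
variable uses: env: 1×, val [bound]: 2×, key [bound]: 1×
uses in reading order: val, env, key, val
typing: the term checks, with type (T1 → T1 → T2) → ((T1 → T1 → T2) → T1) → T2
per-discipline verdicts: ordered ✗; linear ✗; affine ✗; relevant ✓; unrestricted ✓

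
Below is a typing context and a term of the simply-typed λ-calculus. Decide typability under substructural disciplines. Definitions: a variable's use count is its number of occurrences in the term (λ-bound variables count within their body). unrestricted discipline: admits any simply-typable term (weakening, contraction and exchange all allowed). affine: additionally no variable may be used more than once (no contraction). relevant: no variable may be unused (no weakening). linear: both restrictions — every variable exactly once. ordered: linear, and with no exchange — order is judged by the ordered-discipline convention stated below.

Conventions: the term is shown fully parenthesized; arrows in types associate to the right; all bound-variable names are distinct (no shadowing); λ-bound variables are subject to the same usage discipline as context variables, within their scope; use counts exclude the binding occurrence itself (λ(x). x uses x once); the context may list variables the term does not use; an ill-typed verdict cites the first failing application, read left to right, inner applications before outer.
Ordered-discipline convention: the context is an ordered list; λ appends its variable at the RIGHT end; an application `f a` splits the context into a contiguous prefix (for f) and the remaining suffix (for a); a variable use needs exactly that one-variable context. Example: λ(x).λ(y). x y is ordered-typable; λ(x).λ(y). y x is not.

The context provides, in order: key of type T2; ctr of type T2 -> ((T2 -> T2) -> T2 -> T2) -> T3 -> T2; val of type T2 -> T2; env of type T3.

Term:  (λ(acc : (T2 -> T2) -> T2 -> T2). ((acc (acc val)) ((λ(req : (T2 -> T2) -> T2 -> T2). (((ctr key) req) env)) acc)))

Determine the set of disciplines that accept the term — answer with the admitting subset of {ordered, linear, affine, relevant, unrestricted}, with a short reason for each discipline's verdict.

admitting disciplines: relevant, unrestricted
usage: key ×1; ctr ×1; val ×1; env ×1; acc (bound) ×3; req (bound) ×1
order of uses: acc, acc, val, ctr, key, req, env, acc
typing: the term checks, with type ((T2 -> T2) -> T2 -> T2) -> T2
ordered ✗ (needs contraction — acc ×3)
linear ✗ (needs contraction — acc ×3)
affine ✗ (needs contraction — acc ×3)
relevant ✓ (none of key, ctr, val, env, acc, req goes unused)
unrestricted ✓ (simply typable at ((T2 -> T2) -> T2 -> T2) -> T2; W, C, E all held)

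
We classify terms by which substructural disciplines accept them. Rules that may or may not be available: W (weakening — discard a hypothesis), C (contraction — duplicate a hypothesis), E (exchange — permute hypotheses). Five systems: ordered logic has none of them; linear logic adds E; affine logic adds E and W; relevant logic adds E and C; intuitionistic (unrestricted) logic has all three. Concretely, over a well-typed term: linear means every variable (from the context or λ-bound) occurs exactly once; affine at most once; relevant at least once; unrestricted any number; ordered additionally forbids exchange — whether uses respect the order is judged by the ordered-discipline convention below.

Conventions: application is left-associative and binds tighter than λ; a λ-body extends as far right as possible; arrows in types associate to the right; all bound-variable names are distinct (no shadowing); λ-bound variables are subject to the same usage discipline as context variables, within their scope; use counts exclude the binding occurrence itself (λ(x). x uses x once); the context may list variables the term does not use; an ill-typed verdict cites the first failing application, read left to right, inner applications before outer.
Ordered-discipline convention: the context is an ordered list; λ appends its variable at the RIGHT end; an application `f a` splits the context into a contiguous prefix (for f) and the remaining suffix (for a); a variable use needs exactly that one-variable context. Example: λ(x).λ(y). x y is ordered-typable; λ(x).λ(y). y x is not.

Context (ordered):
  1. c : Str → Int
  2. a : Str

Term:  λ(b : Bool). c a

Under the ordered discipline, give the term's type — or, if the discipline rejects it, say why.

not well-typed under ordered — needs weakening: b unused
usage: c ×1; a ×1; b (λ-bound) ×0
order of uses: c, a
typing: ✓ — Bool → Int
all disciplines: ordered ✗; linear ✗; affine ✓; relevant ✗; unrestricted ✓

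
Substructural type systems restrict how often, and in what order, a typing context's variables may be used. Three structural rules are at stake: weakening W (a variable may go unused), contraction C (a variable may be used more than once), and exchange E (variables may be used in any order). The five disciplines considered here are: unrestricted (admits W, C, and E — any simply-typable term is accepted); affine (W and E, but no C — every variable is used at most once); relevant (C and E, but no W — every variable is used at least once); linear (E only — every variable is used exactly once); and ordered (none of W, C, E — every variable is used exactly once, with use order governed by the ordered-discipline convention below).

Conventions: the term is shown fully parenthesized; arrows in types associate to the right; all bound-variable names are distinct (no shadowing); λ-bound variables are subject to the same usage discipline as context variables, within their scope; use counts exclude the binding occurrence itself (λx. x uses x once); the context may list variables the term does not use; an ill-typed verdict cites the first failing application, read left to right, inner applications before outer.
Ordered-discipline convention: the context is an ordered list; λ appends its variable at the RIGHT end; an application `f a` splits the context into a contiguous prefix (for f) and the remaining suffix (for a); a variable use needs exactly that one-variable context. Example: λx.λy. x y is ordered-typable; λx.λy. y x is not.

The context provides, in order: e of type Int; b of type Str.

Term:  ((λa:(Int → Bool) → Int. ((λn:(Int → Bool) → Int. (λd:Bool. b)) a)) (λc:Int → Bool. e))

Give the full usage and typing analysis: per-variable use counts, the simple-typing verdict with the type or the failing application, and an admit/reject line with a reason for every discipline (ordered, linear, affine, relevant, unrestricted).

usage: e: 1, b: 1, a [bound]: 1, n [bound]: 0, d [bound]: 0, c [bound]: 0
uses in reading order: b, a, e
typing: well-typed — term : Bool → Str
ordered ✗ (n, d, c never used (weakening))
linear ✗ (n, d, c never used (weakening))
affine ✓ (none of e, b, a, n, d, c used more than once)
relevant ✗ (n, d, c never used (weakening))
unrestricted ✓ (typability at Bool → Str is all that's needed)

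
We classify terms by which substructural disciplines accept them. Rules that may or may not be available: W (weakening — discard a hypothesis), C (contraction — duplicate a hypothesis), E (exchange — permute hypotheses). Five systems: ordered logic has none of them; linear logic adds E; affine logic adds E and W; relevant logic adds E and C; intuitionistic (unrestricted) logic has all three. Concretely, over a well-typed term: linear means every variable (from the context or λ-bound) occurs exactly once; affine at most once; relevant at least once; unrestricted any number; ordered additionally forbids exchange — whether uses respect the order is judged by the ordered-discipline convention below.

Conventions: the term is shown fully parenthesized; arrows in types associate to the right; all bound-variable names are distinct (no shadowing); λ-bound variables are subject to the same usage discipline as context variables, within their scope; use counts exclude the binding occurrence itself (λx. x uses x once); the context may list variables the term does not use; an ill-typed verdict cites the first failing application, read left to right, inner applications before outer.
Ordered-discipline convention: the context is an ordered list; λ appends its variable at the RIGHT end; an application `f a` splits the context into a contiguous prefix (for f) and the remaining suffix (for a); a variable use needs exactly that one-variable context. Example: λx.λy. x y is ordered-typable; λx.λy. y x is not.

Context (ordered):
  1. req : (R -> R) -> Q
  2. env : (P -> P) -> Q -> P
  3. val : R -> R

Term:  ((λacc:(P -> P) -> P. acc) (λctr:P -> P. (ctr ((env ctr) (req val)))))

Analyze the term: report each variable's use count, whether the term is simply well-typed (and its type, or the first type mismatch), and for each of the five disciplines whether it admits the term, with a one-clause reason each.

use counts: req ×1; env ×1; val ×1; acc (λ-bound) ×1; ctr (λ-bound) ×2
left-to-right use order: acc, ctr, env, ctr, req, val
typing: the term checks, with type (P -> P) -> P
ordered ✗ (needs contraction — ctr ×2)
linear ✗ (needs contraction — ctr ×2)
affine ✗ (needs contraction — ctr ×2)
relevant ✓ (none of req, env, val, acc, ctr goes unused)
unrestricted ✓ (typability at (P -> P) -> P is all that's needed)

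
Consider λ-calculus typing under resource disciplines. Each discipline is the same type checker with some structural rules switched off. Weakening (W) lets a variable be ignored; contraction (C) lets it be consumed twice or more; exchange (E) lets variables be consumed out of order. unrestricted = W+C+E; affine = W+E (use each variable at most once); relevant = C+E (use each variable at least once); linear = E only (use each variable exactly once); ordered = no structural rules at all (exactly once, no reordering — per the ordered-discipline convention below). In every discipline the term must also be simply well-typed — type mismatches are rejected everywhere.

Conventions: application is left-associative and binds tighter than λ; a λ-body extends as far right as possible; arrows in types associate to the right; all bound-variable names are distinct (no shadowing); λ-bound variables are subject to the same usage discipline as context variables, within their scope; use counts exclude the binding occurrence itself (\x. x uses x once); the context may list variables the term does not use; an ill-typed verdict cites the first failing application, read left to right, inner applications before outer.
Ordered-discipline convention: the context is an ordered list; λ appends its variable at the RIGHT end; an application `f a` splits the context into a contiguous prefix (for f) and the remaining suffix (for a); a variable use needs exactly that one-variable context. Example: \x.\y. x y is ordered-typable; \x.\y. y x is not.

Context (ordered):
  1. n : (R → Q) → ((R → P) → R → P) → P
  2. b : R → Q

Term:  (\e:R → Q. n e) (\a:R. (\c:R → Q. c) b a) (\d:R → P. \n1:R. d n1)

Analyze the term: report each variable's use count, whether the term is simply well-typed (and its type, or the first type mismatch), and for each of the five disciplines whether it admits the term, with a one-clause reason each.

counts: n ×1; b ×1; e (bound) ×1; a (bound) ×1; c (bound) ×1; d (bound) ×1; n1 (bound) ×1
uses in reading order: n, e, c, b, a, d, n1
typing: ✓ — P
ordered: ✓ — n, b, e, a, c, d, n1: once each, no exchange needed
linear: ✓ — n, b, e, a, c, d, n1: one use apiece
affine: ✓ — at most one use each (n, b, e, a, c, d, n1)
relevant: ✓ — every one of n, b, e, a, c, d, n1 appears
unrestricted: ✓ — simply typable at P; W, C, E all held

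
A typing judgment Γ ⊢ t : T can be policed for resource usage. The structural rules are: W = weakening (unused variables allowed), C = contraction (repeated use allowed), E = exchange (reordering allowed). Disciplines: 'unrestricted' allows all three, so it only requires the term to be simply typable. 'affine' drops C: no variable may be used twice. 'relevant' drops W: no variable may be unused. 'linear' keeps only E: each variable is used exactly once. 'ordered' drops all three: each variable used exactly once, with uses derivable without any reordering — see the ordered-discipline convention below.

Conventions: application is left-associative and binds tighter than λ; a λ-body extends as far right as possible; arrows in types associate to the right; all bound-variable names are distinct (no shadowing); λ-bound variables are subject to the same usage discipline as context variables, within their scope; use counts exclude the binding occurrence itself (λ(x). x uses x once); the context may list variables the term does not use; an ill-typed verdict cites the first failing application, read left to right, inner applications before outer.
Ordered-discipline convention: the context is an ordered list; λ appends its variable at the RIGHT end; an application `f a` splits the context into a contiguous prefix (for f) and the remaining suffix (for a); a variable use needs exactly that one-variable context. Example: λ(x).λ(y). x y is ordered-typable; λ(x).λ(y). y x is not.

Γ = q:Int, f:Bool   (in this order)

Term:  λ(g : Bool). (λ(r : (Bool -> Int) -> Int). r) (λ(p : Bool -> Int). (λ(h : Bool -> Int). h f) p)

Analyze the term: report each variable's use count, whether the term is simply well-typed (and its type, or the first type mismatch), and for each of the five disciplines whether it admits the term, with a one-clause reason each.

counts: q: 0; f: 1; g [bound]: 0; r [bound]: 1; p [bound]: 1; h [bound]: 1
use order (left to right): r, h, f, p
typing: well-typed at Bool -> (Bool -> Int) -> Int
ordered ✗ (unused: q, g — weakening required)
linear ✗ (unused: q, g — weakening required)
affine ✓ (at most one use each (q, f, g, r, p, h))
relevant ✗ (unused: q, g — weakening required)
unrestricted ✓ (type-checks (Bool -> (Bool -> Int) -> Int) and nothing is barred)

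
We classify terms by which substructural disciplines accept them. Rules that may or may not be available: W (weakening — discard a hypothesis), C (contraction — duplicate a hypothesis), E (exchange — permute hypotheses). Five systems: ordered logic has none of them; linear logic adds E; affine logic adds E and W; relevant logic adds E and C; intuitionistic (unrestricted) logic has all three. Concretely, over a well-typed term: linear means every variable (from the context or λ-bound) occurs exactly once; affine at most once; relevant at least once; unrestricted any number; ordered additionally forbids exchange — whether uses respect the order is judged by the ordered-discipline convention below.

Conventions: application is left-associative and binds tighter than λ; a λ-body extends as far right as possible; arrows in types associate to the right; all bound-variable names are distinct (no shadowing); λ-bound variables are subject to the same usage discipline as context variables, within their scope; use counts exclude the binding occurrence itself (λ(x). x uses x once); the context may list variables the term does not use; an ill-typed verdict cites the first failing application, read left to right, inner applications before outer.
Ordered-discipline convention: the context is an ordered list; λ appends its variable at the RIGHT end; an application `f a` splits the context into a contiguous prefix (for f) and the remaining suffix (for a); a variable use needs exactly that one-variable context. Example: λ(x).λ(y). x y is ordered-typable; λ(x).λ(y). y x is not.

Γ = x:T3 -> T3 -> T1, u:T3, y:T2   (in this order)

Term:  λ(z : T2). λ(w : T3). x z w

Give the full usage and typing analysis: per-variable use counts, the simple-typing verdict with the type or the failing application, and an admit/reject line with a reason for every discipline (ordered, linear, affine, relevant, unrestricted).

use counts: x=1, u=0, y=0, z (λ-bound)=1, w (λ-bound)=1
use order (left to right): x, z, w
typing: ill-typed: an argument T2 mismatches the expected T3
ordered: ✗ — not simply typable
linear: ✗ — fails simple typing
affine: ✗ — a type mismatch blocks all five
relevant: ✗ — the type mismatch rejects it
unrestricted: ✗ — not simply typable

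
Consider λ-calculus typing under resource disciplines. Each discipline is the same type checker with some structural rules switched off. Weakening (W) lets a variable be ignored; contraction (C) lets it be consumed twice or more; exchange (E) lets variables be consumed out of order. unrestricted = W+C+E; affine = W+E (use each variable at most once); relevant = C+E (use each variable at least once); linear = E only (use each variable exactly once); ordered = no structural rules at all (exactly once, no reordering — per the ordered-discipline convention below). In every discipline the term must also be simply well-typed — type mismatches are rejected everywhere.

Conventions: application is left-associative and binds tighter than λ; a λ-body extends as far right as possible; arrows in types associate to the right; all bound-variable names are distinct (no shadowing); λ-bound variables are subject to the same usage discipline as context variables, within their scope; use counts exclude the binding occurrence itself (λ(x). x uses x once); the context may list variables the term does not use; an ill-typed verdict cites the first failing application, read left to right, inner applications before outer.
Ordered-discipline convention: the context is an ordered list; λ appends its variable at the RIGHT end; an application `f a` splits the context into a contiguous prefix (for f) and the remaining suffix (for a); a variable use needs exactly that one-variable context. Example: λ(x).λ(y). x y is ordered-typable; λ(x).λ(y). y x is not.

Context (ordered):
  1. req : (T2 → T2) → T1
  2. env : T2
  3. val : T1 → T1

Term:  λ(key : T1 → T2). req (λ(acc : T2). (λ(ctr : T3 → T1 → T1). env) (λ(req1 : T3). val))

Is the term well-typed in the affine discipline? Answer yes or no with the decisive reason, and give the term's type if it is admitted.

yes — req, env, val, key, acc, ctr, req1: no repeats, contraction unneeded; term : (T1 → T2) → T1
variable uses: req: 1×, env: 1×, val: 1×, key (bound): 0×, acc (bound): 0×, ctr (bound): 0×, req1 (bound): 0×
use order (left to right): req, env, val
typing: ✓ — (T1 → T2) → T1
all disciplines: ordered ✗; linear ✗; affine ✓; relevant ✗; unrestricted ✓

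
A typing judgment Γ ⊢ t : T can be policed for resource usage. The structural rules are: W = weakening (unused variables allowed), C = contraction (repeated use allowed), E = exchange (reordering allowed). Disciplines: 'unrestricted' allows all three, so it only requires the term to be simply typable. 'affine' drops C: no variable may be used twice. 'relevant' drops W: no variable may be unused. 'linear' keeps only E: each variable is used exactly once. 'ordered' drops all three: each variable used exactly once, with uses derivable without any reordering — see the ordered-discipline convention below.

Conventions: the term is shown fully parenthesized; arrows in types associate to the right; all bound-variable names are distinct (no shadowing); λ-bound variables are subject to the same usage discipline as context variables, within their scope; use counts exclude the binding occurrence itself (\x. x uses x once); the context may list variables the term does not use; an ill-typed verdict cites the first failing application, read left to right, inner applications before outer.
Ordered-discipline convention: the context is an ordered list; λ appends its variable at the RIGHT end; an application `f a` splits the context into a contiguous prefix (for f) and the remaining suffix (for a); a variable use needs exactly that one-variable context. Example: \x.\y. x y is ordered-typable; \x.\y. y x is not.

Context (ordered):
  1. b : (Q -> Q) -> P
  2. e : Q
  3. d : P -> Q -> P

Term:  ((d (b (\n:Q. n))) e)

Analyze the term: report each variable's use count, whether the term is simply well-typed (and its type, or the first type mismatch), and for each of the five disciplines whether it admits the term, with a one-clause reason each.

usage: b: 1, e: 1, d: 1, n (bound): 1
uses in reading order: d, b, n, e
typing: well-typed — term : P
ordered ✗ (no ordered split (uses run d, b, n, e))
linear ✓ (single use per variable (b, e, d, n))
affine ✓ (none of b, e, d, n used more than once)
relevant ✓ (at least one use each (b, e, d, n))
unrestricted ✓ (well-typed at P; no restrictions here)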